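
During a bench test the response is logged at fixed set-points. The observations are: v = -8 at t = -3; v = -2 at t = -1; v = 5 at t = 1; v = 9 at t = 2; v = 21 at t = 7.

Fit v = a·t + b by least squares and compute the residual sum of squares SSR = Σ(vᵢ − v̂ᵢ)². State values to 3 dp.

SSR = 4.859

Setting ∂/∂a … = 0 gives: 64·a + 6·b = 196;  6·a + 5·b = 25.
Eliminating b: 5·(row 1) − 6·(row 2) gives 284·a = 5·196 − 6·25 = 830, so a = 415/142.
Then b = (25 − 6·(415/142))/5 = 106/71.
Residuals: -103/142, -81/142, 83/142, 118/71, -135/142; SSR = 345/71.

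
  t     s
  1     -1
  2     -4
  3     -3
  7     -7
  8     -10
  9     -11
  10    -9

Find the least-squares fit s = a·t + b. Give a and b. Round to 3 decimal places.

The normal equations are: 308·a + 40·b = -336;  40·a + 7·b = -45.
det = 308·7 − 40² = 556.
a = ((-336)·7 − 40·(-45))/556 = -138/139; b = (308·(-45) − 40·(-336))/556 = -105/139.

a = -0.993, b = -0.755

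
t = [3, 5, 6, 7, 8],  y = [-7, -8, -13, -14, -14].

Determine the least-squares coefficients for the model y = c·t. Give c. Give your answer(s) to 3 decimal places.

From the data, Σt·t = 183.
And Σt·y = -349.
Hence c = -349 / 183 ≈ -1.9071.

c = -1.907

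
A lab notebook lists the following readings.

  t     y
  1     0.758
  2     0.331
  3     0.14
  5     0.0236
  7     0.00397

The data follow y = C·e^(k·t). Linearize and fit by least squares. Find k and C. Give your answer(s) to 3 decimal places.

With ln yᵢ as the transformed response and tᵢ as the regressor:
XᵀX = [[88.0000, 18.0000]; [18.0000, 5]], rhs = [-65.8222, -12.6243]ᵀ  (here Σt = 18.0000, Σ(t)² = 88.0000, Σln y = -12.6243, Σt·ln y = -65.8222).
Δ = 88.0000·5 − (18.0000)² = 116.0000; k = (-65.8222·5 − 18.0000·-12.6243)/116.0000 = -0.87822, ln C = (88.0000·-12.6243 − 18.0000·-65.8222)/116.0000 = 0.63671, so C = exp(0.63671) = 1.89026.

k = -0.878, C = 1.890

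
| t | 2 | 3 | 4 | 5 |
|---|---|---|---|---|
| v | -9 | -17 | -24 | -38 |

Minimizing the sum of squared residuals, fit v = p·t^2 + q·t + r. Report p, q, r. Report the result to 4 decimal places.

p = -1.5000, q = 1.1000, r = -5.6000

Sums needed: Σt^2·t^2 = 978, Σt^2·t = 224, Σt^2 = 54, Σt·t = 54, Σt = 14, Σ1 = 4.
And Σt^2·v = -1523, Σt·v = -355, Σv = -88.
AᵀA·[p, q, r]ᵀ = Aᵀv becomes [[978, 224, 54]; [224, 54, 14]; [54, 14, 4]]·[p, q, r]ᵀ = [-1523, -355, -88]ᵀ.
Inverting the 3×3 Gram matrix, [p, q, r]ᵀ = [-3/2, 11/10, -28/5]ᵀ.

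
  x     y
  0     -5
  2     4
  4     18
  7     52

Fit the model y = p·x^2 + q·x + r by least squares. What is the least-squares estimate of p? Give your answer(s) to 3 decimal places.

The normal equations are: 2673·p + 415·q + 69·r = 2852;  415·p + 69·q + 13·r = 444;  69·p + 13·q + 4·r = 69.
(Σx^2·x^2 = 2673, Σx^2·x = 415, Σx^2 = 69, Σx·x = 69, Σx = 13, Σ1 = 4, Σx^2·y = 2852, Σx·y = 444, Σy = 69.)
Row-reducing yields p = 5069/6556, q = 17711/6556, r = -15955/3278.

p = 0.773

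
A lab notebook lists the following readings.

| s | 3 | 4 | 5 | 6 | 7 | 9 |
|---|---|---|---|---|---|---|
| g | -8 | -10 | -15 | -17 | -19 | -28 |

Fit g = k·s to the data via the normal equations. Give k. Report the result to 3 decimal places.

k = -2.898

Forming AᵀA = [[216]] and Aᵀg = [-626]ᵀ gives AᵀA·[k]ᵀ = Aᵀg.
Hence k = -626 / 216 ≈ -2.89815.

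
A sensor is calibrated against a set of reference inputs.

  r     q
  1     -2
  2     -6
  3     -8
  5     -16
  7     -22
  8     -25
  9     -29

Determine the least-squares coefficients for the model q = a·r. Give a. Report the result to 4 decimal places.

a = -3.1459

Compute the Gram sums: Σr·r = 233.
Right-hand side: Σr·q = -733.
XᵀX·[a]ᵀ = Xᵀq becomes [[233]]·[a]ᵀ = [-733]ᵀ.
Hence a = -733 / 233 ≈ -3.14592.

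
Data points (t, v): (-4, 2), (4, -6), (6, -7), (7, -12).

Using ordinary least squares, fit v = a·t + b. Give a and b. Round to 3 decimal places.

a = -1.114, b = -2.130

Compute the Gram sums: Σt·t = 117, Σt = 13, Σ1 = 4.
Moment sums: Σt·v = -158, Σv = -23.
Δ = 117·4 − 13² = 299.
a = ((-158)·4 − 13·(-23))/299 = -333/299; b = (117·(-23) − 13·(-158))/299 = -49/23.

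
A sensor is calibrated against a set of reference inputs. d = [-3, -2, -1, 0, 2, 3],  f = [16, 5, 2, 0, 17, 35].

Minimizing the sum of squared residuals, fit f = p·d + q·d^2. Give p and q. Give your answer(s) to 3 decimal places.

Setting ∂/∂p … = 0 gives: 27·p + (-1)·q = 79;  (-1)·p + 195·q = 549.
(Σd·d = 27, Σd·d^2 = -1, Σd^2·d^2 = 195, Σd·f = 79, Σd^2·f = 549.)
Determinant 27·195 − (-1)² = 5264.
p = (79·195 − (-1)·549)/5264 = 7977/2632; q = (27·549 − (-1)·79)/5264 = 7451/2632.

p = 3.031, q = 2.831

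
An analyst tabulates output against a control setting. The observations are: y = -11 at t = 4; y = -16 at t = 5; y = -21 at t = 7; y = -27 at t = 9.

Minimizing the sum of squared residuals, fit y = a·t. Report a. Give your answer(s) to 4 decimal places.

a = -3.0058

Compute the Gram sums: Σt·t = 171.
Right-hand side: Σt·y = -514.
So AᵀA·[a]ᵀ = Aᵀy: [[171]]·[a]ᵀ = [-514]ᵀ.
a = (-514)/171 = -3.00585.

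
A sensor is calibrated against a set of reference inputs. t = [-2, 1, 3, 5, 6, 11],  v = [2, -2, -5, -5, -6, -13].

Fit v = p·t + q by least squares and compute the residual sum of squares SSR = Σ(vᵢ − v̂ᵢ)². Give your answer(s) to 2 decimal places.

SSR = 4.02

The normal equations are: 196·p + 24·q = -225;  24·p + 6·q = -29.
Δ = 196·6 − 24² = 600.
p = ((-225)·6 − 24·(-29))/600 = -109/100; q = (196·(-29) − 24·(-225))/600 = -71/150.
Residuals: 22/75, -131/300, -377/300, 277/300, 76/75, -161/300; SSR = 1207/300.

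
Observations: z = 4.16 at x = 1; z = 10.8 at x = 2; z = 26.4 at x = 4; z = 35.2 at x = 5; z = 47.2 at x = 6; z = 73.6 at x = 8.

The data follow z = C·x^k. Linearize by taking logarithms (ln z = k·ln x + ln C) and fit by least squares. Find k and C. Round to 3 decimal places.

Taking logs, ln z = k·ln x + ln C, so regress ln z on ln x.
Σln x = 7.5601, Σ(ln x)² = 12.5270, Σln z = 18.7925, Σln x·ln z = 27.7634.
Equations: 12.5270·k + 7.5601·ln C = 27.7634;  7.5601·k + 6·ln C = 18.7925.
Slope k = (n·Σln x·ln z − Σln x·Σln z)/(n·Σ(ln x)² − (Σln x)²) = (6·27.7634 − 7.5601·18.7925)/18.0074 = 1.36098; ln C = (Σln z − k·Σln x)/n = 1.41723, so C = exp(1.41723) = 4.12568.

k = 1.361, C = 4.126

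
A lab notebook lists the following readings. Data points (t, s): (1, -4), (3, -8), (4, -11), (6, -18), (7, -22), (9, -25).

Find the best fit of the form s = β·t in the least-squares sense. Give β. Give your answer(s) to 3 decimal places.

With design matrix M, MᵀM = [[192]] and Mᵀs = [-559]ᵀ.
Hence β = -559 / 192 ≈ -2.91146.

β = -2.911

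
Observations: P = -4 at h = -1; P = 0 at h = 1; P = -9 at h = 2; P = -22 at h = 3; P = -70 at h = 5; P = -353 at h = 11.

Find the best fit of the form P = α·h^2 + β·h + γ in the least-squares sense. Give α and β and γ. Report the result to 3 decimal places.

The normal equations are: 15365·α + 1491·β + 161·γ = -44701;  1491·α + 161·β + 21·γ = -4313;  161·α + 21·β + 6·γ = -458.
(Σh^2·h^2 = 15365, Σh^2·h = 1491, Σh^2 = 161, Σh·h = 161, Σh = 21, Σ1 = 6, Σh^2·P = -44701, Σh·P = -4313, ΣP = -458.)
Row-reducing yields α = -1382/455, β = 398/325, γ = 287/325.

α = -3.037, β = 1.225, γ = 0.883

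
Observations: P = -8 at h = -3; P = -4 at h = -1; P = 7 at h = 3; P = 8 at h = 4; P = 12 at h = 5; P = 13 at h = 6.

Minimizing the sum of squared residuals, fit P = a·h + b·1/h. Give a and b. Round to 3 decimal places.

Entries of MᵀM: Σh·h = 96, Σh·1/h = 6, Σ1/h·1/h = 541/400.
Right-hand side: Σh·P = 219, Σ1/h·P = 467/30.
MᵀM·[a, b]ᵀ = MᵀP becomes [[96, 6]; [6, 541/400]]·[a, b]ᵀ = [219, 467/30]ᵀ.
Eliminating b: (541/400)·(row 1) − 6·(row 2) gives (2346/25)·a = (541/400)·219 − 6·(467/30) = 81119/400, so a = 81119/37536.
Then b = ((467/30) − 6·(81119/37536))/(541/400) = 2255/1173.

a = 2.161, b = 1.922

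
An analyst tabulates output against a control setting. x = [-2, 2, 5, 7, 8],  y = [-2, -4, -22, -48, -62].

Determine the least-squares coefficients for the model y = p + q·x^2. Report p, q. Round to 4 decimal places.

p = 1.3333, q = -0.9909

AᵀA·[p, q]ᵀ = Aᵀy reads: 5·p + 146·q = -138;  146·p + 7154·q = -6894.
Eliminating q: 7154·(row 1) − 146·(row 2) gives 14454·p = 7154·(-138) − 146·(-6894) = 19272, so p = 4/3.
Then q = ((-6894) − 146·(4/3))/7154 = -217/219.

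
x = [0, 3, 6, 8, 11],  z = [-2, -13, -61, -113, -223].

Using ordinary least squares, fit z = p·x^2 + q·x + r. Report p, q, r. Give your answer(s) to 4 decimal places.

Sums needed: Σx^2·x^2 = 20114, Σx^2·x = 2086, Σx^2 = 230, Σx·x = 230, Σx = 28, Σ1 = 5.
And Σx^2·z = -36528, Σx·z = -3762, Σz = -412.
So MᵀM·[p, q, r]ᵀ = Mᵀz: [[20114, 2086, 230]; [2086, 230, 28]; [230, 28, 5]]·[p, q, r]ᵀ = [-36528, -3762, -412]ᵀ.
Solving the 3×3 system (Gaussian elimination) gives p = -17449/8484, q = 1029/404, r = -8719/4242.

p = -2.0567, q = 2.5470, r = -2.0554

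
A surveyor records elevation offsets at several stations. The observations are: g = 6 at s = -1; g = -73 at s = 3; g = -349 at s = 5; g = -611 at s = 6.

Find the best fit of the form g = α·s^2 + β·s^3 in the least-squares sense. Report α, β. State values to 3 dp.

Setting ∂/∂α … = 0 gives: 2003·α + 11143·β = -31372;  11143·α + 63011·β = -177578.
Δ = 2003·63011 − 11143² = 2044584.
α = ((-31372)·63011 − 11143·(-177578))/2044584 = 4499/4668; β = (2003·(-177578) − 11143·(-31372))/2044584 = -13951/4668.

α = 0.964, β = -2.989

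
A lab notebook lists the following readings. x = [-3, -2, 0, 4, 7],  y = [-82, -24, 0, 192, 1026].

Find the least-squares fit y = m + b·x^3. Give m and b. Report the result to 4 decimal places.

From the data, Σ1 = 5, Σx^3 = 372, Σx^3·x^3 = 122538.
For Mᵀy: Σy = 1112, Σx^3·y = 366612.
So MᵀM·[m, b]ᵀ = Mᵀy: [[5, 372]; [372, 122538]]·[m, b]ᵀ = [1112, 366612]ᵀ.
det = 5·122538 − 372² = 474306.
m = (1112·122538 − 372·366612)/474306 = -19568/79051; b = (5·366612 − 372·1112)/474306 = 236566/79051.

m = -0.2475, b = 2.9926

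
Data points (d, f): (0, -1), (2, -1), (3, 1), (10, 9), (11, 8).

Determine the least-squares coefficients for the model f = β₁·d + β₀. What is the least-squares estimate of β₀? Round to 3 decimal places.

From the data, Σd·d = 234, Σd = 26, Σ1 = 5.
For Xᵀf: Σd·f = 179, Σf = 16.
Normal equations: [[234, 26]; [26, 5]]·[β₁, β₀]ᵀ = [179, 16]ᵀ.
Determinant 234·5 − 26² = 494.
β₁ = (179·5 − 26·16)/494 = 479/494; β₀ = (234·16 − 26·179)/494 = -35/19.

β₀ = -1.842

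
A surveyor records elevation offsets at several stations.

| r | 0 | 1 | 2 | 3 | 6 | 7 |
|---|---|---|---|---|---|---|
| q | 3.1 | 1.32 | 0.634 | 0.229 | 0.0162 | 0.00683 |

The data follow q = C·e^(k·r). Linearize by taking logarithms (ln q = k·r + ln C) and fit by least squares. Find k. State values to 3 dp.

k = -0.881

Linearized form: ln q = k·r + ln C. From the 6 transformed points,
Sums: Σr = 19.0000, Σ(r)² = 99.0000, Σln q = -9.6299, Σr·ln q = -64.6974.
Normal system: [[99.0000, 19.0000]; [19.0000, 6]]·[k, ln C]ᵀ = [-64.6974, -9.6299]ᵀ.
Solving (det = 233.0000): k = -0.88076, ln C = 1.18408.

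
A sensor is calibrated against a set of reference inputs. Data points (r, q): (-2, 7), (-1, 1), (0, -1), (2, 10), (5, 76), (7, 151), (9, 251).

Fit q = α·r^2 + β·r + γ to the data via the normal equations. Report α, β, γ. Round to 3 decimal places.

Compute the Gram sums: Σr^2·r^2 = 9620, Σr^2·r = 1196, Σr^2 = 164, Σr·r = 164, Σr = 20, Σ1 = 7.
Moment sums: Σr^2·q = 29699, Σr·q = 3701, Σq = 495.
Solving the 3×3 system (Gaussian elimination) gives α = 39505/12868, β = 3221/6434, γ = -8500/3217.

α = 3.070, β = 0.501, γ = -2.642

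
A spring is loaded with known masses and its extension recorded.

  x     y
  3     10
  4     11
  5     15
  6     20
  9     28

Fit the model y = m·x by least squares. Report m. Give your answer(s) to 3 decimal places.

With design matrix A, AᵀA = [[167]] and Aᵀy = [521]ᵀ.
Hence m = 521 / 167 ≈ 3.11976.

m = 3.120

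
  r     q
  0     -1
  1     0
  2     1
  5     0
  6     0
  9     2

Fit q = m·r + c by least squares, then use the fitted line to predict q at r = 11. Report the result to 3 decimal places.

q̂ = 1.836

Compute the Gram sums: Σr·r = 147, Σr = 23, Σ1 = 6.
Right-hand side: Σr·q = 20, Σq = 2.
Normal equations: [[147, 23]; [23, 6]]·[m, c]ᵀ = [20, 2]ᵀ.
Δ = 147·6 − 23² = 353.
m = (20·6 − 23·2)/353 = 74/353; c = (147·2 − 23·20)/353 = -166/353.
At r = 11: q̂ = (74/353)·(11) + (-166/353)·(1) = 648/353.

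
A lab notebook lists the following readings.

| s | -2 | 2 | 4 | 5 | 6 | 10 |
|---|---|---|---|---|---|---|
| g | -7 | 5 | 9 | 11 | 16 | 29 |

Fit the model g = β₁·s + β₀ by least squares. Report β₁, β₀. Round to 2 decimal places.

β₁ = 2.95, β₀ = -1.79

With design matrix X, XᵀX = [[185, 25]; [25, 6]] and Xᵀg = [501, 63]ᵀ.
Eliminating β₀: 6·(row 1) − 25·(row 2) gives 485·β₁ = 6·501 − 25·63 = 1431, so β₁ = 1431/485.
Then β₀ = (63 − 25·(1431/485))/6 = -174/97.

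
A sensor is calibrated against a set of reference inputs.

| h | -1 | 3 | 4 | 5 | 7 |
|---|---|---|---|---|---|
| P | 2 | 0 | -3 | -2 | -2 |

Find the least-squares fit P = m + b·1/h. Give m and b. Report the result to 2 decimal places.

Compute the Gram sums: Σ1 = 5, Σ1/h = -31/420, Σ1/h·1/h = 217681/176400.
And ΣP = -5, Σ1/h·P = -481/140.
XᵀX·[m, b]ᵀ = XᵀP becomes [[5, -31/420]; [-31/420, 217681/176400]]·[m, b]ᵀ = [-5, -481/140]ᵀ.
Δ = 5·(217681/176400) − (-31/420)² = 271861/44100.
m = ((-5)·(217681/176400) − (-31/420)·(-481/140))/(271861/44100) = -566569/543722; b = (5·(-481/140) − (-31/420)·(-5))/(271861/44100) = -773850/271861.

m = -1.04, b = -2.85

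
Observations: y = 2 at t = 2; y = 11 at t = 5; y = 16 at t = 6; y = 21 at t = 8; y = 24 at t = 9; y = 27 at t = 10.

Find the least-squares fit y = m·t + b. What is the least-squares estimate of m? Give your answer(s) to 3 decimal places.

m = 3.131

The normal equations are: 310·m + 40·b = 809;  40·m + 6·b = 101.
det = 310·6 − 40² = 260.
m = (809·6 − 40·101)/260 = 407/130; b = (310·101 − 40·809)/260 = -105/26.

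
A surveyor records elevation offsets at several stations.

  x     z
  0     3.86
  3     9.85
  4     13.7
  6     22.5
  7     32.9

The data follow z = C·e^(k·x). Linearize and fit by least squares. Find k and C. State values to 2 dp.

With ln zᵢ as the transformed response and xᵢ as the regressor:
Over the data: Σx = 20.0000, Σ(x)² = 110.0000, Σln z = 12.8625, Σx·ln z = 60.4674.
Normal system: [[110.0000, 20.0000]; [20.0000, 5]]·[k, ln C]ᵀ = [60.4674, 12.8625]ᵀ.
Slope k = (n·Σx·ln z − Σx·Σln z)/(n·Σ(x)² − (Σx)²) = (5·60.4674 − 20.0000·12.8625)/150.0000 = 0.30058; ln C = (Σln z − k·Σx)/n = 1.37020, so C = exp(1.37020) = 3.93612.

k = 0.30, C = 3.94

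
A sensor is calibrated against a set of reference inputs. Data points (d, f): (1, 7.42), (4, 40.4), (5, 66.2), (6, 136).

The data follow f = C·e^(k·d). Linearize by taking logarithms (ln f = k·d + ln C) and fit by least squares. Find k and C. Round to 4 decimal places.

k = 0.5718, C = 4.1157

Taking logs, ln f = k·d + ln C, so regress ln f on d.
Σd = 16.0000, Σ(d)² = 78.0000, Σln f = 14.8083, Σd·ln f = 67.2388.
Equations: 78.0000·k + 16.0000·ln C = 67.2388;  16.0000·k + 4·ln C = 14.8083.
Slope k = (n·Σd·ln f − Σd·Σln f)/(n·Σ(d)² − (Σd)²) = (4·67.2388 − 16.0000·14.8083)/56.0000 = 0.57182; ln C = (Σln f − k·Σd)/n = 1.41481, so C = exp(1.41481) = 4.11572.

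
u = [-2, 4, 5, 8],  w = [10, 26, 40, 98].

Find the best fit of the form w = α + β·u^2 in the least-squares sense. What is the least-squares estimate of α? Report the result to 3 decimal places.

Setting ∂/∂α … = 0 gives: 4·α + 109·β = 174;  109·α + 4993·β = 7728.
det = 4·4993 − 109² = 8091.
α = (174·4993 − 109·7728)/8091 = 8810/2697; β = (4·7728 − 109·174)/8091 = 3982/2697.

α = 3.267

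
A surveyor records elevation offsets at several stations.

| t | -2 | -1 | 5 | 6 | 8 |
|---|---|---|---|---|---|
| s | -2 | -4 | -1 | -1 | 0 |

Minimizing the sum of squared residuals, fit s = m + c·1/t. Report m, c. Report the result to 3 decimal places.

The normal equations are: 5·m + (-121/120)·c = -8;  (-121/120)·m + (19201/14400)·c = 139/30.
(Σ1 = 5, Σ1/t = -121/120, Σ1/t·1/t = 19201/14400, Σs = -8, Σ1/t·s = 139/30.)
Eliminating c: (19201/14400)·(row 1) − (-121/120)·(row 2) gives (20341/3600)·m = (19201/14400)·(-8) − (-121/120)·(139/30) = -21583/3600, so m = -21583/20341.
Then c = ((139/30) − (-121/120)·(-21583/20341))/(19201/14400) = 54360/20341.

m = -1.061, c = 2.672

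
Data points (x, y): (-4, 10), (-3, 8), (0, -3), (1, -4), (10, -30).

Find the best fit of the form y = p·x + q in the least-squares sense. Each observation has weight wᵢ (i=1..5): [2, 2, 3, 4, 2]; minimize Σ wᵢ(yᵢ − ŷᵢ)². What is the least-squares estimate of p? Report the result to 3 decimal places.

Sums needed: Σwᵢ·x·x = 254, Σwᵢ·x = 10, Σwᵢ·1 = 13.
Right-hand side: Σwᵢ·x·y = -744, Σwᵢ·y = -49.
So AᵀWA·[p, q]ᵀ = AᵀWy: [[254, 10]; [10, 13]]·[p, q]ᵀ = [-744, -49]ᵀ.
Determinant 254·13 − 10² = 3202.
p = ((-744)·13 − 10·(-49))/3202 = -4591/1601; q = (254·(-49) − 10·(-744))/3202 = -2503/1601.

p = -2.868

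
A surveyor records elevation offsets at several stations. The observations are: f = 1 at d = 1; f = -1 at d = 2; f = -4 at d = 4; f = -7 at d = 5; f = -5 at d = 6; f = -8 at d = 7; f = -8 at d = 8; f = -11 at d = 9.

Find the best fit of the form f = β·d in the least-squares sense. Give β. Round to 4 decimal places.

Entries of AᵀA: Σd·d = 276.
Moment sums: Σd·f = -301.
Normal equations: [[276]]·[β]ᵀ = [-301]ᵀ.
Hence β = -301 / 276 ≈ -1.09058.

β = -1.0906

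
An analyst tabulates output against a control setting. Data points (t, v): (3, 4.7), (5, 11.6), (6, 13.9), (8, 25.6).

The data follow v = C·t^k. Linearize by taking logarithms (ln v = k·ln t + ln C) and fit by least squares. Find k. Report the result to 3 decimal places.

Linearized form: ln v = k·ln t + ln C. From the 4 transformed points,
Sums: Σln t = 6.5793, Σ(ln t)² = 11.3317, Σln v = 9.8730, Σln t·ln v = 17.1034.
Normal system: [[11.3317, 6.5793]; [6.5793, 4]]·[k, ln C]ᵀ = [17.1034, 9.8730]ᵀ.
Solving (det = 2.0403): k = 1.69402, ln C = -0.31808.

k = 1.694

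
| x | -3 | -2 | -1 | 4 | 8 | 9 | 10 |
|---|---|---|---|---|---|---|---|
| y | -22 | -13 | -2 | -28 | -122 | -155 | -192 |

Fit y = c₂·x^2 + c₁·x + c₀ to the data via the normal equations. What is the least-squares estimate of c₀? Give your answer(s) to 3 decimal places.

Setting ∂/∂c₂ … = 0 gives: 21011·c₂ + 2269·c₁ + 275·c₀ = -40263;  2269·c₂ + 275·c₁ + 25·c₀ = -4309;  275·c₂ + 25·c₁ + 7·c₀ = -534.
(Σx^2·x^2 = 21011, Σx^2·x = 2269, Σx^2 = 275, Σx·x = 275, Σx = 25, Σ1 = 7, Σx^2·y = -40263, Σx·y = -4309, Σy = -534.)
Row-reducing yields c₂ = -858457/419412, c₁ = 524159/419412, c₀ = -1691/4993.

c₀ = -0.339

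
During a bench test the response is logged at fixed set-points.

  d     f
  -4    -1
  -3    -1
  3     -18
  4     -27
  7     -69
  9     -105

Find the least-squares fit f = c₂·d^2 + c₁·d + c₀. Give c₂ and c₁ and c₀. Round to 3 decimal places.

c₂ = -0.945, c₁ = -3.161, c₀ = -0.050

Sums needed: Σd^2·d^2 = 9636, Σd^2·d = 1072, Σd^2 = 180, Σd·d = 180, Σd = 16, Σ1 = 6.
Right-hand side: Σd^2·f = -12505, Σd·f = -1583, Σf = -221.
So MᵀM·[c₂, c₁, c₀]ᵀ = Mᵀf: [[9636, 1072, 180]; [1072, 180, 16]; [180, 16, 6]]·[c₂, c₁, c₀]ᵀ = [-12505, -1583, -221]ᵀ.
Solving the 3×3 system (Gaussian elimination) gives c₂ = -163937/173460, c₁ = -182793/57820, c₀ = -2164/43365.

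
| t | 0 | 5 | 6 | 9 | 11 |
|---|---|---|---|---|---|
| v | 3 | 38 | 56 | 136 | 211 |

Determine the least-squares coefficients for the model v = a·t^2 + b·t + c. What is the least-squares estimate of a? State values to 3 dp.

a = 2.003

Normal-equation sums: Σt^2·t^2 = 23123, Σt^2·t = 2401, Σt^2 = 263, Σt·t = 263, Σt = 31, Σ1 = 5.
Moment sums: Σt^2·v = 39513, Σt·v = 4071, Σv = 444.
Inverting the 3×3 Gram matrix, [a, b, c]ᵀ = [35691/17822, -56545/17822, 27913/8911]ᵀ.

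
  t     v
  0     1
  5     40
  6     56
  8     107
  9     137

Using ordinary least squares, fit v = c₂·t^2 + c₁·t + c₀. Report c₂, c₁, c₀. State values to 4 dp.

c₂ = 1.8930, c₁ = -1.9422, c₀ = 1.0852

Entries of XᵀX: Σt^2·t^2 = 12578, Σt^2·t = 1582, Σt^2 = 206, Σt·t = 206, Σt = 28, Σ1 = 5.
For Xᵀv: Σt^2·v = 20961, Σt·v = 2625, Σv = 341.
So XᵀX·[c₂, c₁, c₀]ᵀ = Xᵀv: [[12578, 1582, 206]; [1582, 206, 28]; [206, 28, 5]]·[c₂, c₁, c₀]ᵀ = [20961, 2625, 341]ᵀ.
Row-reducing yields c₂ = 1999/1056, c₁ = -2051/1056, c₀ = 191/176.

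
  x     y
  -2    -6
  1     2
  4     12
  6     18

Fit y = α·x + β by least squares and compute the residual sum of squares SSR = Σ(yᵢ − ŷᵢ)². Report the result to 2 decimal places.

SSR = 0.71

The normal system MᵀM·[α, β]ᵀ = Mᵀy is [[57, 9]; [9, 4]]·[α, β]ᵀ = [170, 26]ᵀ.
Eliminating β: 4·(row 1) − 9·(row 2) gives 147·α = 4·170 − 9·26 = 446, so α = 446/147.
Then β = (26 − 9·(446/147))/4 = -16/49.
Residuals: 58/147, -104/147, 4/21, 6/49; SSR = 104/147.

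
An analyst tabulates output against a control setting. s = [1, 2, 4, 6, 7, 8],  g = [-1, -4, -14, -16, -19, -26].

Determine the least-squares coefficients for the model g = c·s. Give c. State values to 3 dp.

Compute the Gram sums: Σs·s = 170.
For Xᵀg: Σs·g = -502.
Normal equations: [[170]]·[c]ᵀ = [-502]ᵀ.
Hence c = -502 / 170 ≈ -2.95294.

c = -2.953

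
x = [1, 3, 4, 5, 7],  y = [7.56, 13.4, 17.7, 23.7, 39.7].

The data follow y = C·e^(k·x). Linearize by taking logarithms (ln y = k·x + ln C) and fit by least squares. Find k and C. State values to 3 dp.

With ln yᵢ as the transformed response and xᵢ as the regressor:
Sums: Σx = 20.0000, Σ(x)² = 100.0000, Σln y = 14.3385, Σx·ln y = 62.8997.
Normal system: [[100.0000, 20.0000]; [20.0000, 5]]·[k, ln C]ᵀ = [62.8997, 14.3385]ᵀ.
Δ = 100.0000·5 − (20.0000)² = 100.0000; k = (62.8997·5 − 20.0000·14.3385)/100.0000 = 0.27728, ln C = (100.0000·14.3385 − 20.0000·62.8997)/100.0000 = 1.75857, so C = exp(1.75857) = 5.80414.

k = 0.277, C = 5.804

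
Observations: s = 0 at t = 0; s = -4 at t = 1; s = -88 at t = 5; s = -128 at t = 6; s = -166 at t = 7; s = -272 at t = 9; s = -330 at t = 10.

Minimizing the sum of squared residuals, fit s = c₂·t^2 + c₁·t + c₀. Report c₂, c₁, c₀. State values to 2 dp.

Entries of MᵀM: Σt^2·t^2 = 20884, Σt^2·t = 2414, Σt^2 = 292, Σt·t = 292, Σt = 38, Σ1 = 7.
And Σt^2·s = -69978, Σt·s = -8122, Σs = -988.
Normal equations: [[20884, 2414, 292]; [2414, 292, 38]; [292, 38, 7]]·[c₂, c₁, c₀]ᵀ = [-69978, -8122, -988]ᵀ.
Row-reducing yields c₂ = -3165/1043, c₁ = -8885/3129, c₀ = 382/447.

c₂ = -3.03, c₁ = -2.84, c₀ = 0.85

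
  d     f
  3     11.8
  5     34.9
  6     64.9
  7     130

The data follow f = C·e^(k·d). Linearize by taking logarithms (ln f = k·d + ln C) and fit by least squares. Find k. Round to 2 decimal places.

k = 0.60

With ln fᵢ as the transformed response and dᵢ as the regressor:
Sums: Σd = 21.0000, Σ(d)² = 119.0000, Σln f = 15.0610, Σd·ln f = 84.2766.
Normal system: [[119.0000, 21.0000]; [21.0000, 4]]·[k, ln C]ᵀ = [84.2766, 15.0610]ᵀ.
Slope k = (n·Σd·ln f − Σd·Σln f)/(n·Σ(d)² − (Σd)²) = (4·84.2766 − 21.0000·15.0610)/35.0000 = 0.59503; ln C = (Σln f − k·Σd)/n = 0.64136.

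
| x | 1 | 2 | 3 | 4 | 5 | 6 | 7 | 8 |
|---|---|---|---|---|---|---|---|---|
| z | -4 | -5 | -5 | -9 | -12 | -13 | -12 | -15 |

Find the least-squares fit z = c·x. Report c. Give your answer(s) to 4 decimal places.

c = -1.9951

From the data, Σx·x = 204.
And Σx·z = -407.
So MᵀM·[c]ᵀ = Mᵀz: [[204]]·[c]ᵀ = [-407]ᵀ.
Hence c = -407 / 204 ≈ -1.9951.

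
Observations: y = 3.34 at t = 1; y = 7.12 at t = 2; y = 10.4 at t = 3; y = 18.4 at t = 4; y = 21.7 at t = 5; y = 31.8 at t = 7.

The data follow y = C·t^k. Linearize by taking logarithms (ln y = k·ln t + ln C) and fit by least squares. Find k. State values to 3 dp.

k = 1.180

Let Y = ln y. Fitting Y = k·ln t + ln C by least squares:
Σln t = 6.7334, Σ(ln t)² = 9.9861, Σln y = 14.9598, Σln t·ln y = 19.6552.
Equations: 9.9861·k + 6.7334·ln C = 19.6552;  6.7334·k + 6·ln C = 14.9598.
Δ = 9.9861·6 − (6.7334)² = 14.5777; k = (19.6552·6 − 6.7334·14.9598)/14.5777 = 1.17996, ln C = (9.9861·14.9598 − 6.7334·19.6552)/14.5777 = 1.16912.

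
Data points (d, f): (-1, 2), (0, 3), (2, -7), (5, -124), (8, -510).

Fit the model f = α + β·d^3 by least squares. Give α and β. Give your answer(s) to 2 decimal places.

α = 1.52, β = -1.00

Normal-equation sums: Σ1 = 5, Σd^3 = 644, Σd^3·d^3 = 277834.
Right-hand side: Σf = -636, Σd^3·f = -276678.
Normal equations: [[5, 644]; [644, 277834]]·[α, β]ᵀ = [-636, -276678]ᵀ.
Determinant 5·277834 − 644² = 974434.
α = ((-636)·277834 − 644·(-276678))/974434 = 739104/487217; β = (5·(-276678) − 644·(-636))/974434 = -486903/487217.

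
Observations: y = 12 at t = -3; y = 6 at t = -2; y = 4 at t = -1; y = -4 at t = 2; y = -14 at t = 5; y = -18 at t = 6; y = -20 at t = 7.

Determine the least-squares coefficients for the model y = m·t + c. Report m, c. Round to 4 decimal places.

The normal equations are: 128·m + 14·c = -378;  14·m + 7·c = -34.
(Σt·t = 128, Σt = 14, Σ1 = 7, Σt·y = -378, Σy = -34.)
det = 128·7 − 14² = 700.
m = ((-378)·7 − 14·(-34))/700 = -31/10; c = (128·(-34) − 14·(-378))/700 = 47/35.

m = -3.1000, c = 1.3429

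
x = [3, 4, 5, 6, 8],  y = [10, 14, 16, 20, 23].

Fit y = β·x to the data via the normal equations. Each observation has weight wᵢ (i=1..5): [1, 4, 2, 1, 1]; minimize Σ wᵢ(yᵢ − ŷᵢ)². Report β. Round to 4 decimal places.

β = 3.2197

Compute the Gram sums: Σwᵢ·x·x = 223.
Right-hand side: Σwᵢ·x·y = 718.
So AᵀWA·[β]ᵀ = AᵀWy: [[223]]·[β]ᵀ = [718]ᵀ.
Hence β = 718 / 223 ≈ 3.21973.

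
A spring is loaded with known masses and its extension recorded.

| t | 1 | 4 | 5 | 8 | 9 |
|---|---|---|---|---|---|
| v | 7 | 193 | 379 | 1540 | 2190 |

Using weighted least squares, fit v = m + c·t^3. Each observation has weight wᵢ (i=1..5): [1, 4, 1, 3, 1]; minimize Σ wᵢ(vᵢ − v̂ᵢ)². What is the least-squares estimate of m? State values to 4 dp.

m = 1.9074

Forming XᵀWX = [[10, 2647]; [2647, 1349883]] and XᵀWv = [7968, 4058740]ᵀ gives XᵀWX·[m, c]ᵀ = XᵀWv.
Eliminating c: 1349883·(row 1) − 2647·(row 2) gives 6492221·m = 1349883·7968 − 2647·4058740 = 12382964, so m = 12382964/6492221.
Then c = (4058740 − 2647·(12382964/6492221))/1349883 = 19496104/6492221.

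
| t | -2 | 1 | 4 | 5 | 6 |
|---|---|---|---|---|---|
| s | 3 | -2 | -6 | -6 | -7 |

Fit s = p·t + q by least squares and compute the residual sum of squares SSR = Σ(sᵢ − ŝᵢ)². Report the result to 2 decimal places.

SSR = 2.07

With design matrix M, MᵀM = [[82, 14]; [14, 5]] and Mᵀs = [-104, -18]ᵀ.
Determinant 82·5 − 14² = 214.
p = ((-104)·5 − 14·(-18))/214 = -134/107; q = (82·(-18) − 14·(-104))/214 = -10/107.
Residuals: 63/107, -70/107, -96/107, 38/107, 65/107; SSR = 222/107.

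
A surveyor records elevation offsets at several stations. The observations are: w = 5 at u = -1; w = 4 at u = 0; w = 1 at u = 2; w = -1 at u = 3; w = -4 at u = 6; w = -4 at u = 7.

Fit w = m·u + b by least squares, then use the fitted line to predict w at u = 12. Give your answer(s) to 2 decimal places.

ŵ = -10.80

From the data, Σu·u = 99, Σu = 17, Σ1 = 6.
For Aᵀw: Σu·w = -58, Σw = 1.
So AᵀA·[m, b]ᵀ = Aᵀw: [[99, 17]; [17, 6]]·[m, b]ᵀ = [-58, 1]ᵀ.
Eliminating b: 6·(row 1) − 17·(row 2) gives 305·m = 6·(-58) − 17·1 = -365, so m = -73/61.
Then b = (1 − 17·(-73/61))/6 = 217/61.
At u = 12: ŵ = (-73/61)·(12) + (217/61)·(1) = -659/61.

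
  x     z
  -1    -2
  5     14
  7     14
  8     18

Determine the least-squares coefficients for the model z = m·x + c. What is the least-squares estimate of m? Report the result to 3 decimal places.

MᵀM·[m, c]ᵀ = Mᵀz reads: 139·m + 19·c = 314;  19·m + 4·c = 44.
Determinant 139·4 − 19² = 195.
m = (314·4 − 19·44)/195 = 28/13; c = (139·44 − 19·314)/195 = 10/13.

m = 2.154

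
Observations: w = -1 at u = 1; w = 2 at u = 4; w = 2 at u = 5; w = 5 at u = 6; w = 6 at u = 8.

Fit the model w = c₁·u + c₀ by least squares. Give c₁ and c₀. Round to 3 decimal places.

c₁ = 1.037, c₀ = -2.179

Sums needed: Σu·u = 142, Σu = 24, Σ1 = 5.
Right-hand side: Σu·w = 95, Σw = 14.
Normal equations: [[142, 24]; [24, 5]]·[c₁, c₀]ᵀ = [95, 14]ᵀ.
Determinant 142·5 − 24² = 134.
c₁ = (95·5 − 24·14)/134 = 139/134; c₀ = (142·14 − 24·95)/134 = -146/67.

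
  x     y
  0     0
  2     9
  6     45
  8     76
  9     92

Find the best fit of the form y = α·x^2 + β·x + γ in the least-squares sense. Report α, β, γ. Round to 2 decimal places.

Sums needed: Σx^2·x^2 = 11969, Σx^2·x = 1465, Σx^2 = 185, Σx·x = 185, Σx = 25, Σ1 = 5.
Right-hand side: Σx^2·y = 13972, Σx·y = 1724, Σy = 222.
Solving the 3×3 system (Gaussian elimination) gives α = 29/33, β = 767/330, γ = 29/110.

α = 0.88, β = 2.32, γ = 0.26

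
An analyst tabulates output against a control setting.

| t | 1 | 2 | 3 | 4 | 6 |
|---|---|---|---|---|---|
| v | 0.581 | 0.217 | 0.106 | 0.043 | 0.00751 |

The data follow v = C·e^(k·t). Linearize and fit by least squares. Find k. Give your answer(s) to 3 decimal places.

Linearized form: ln v = k·t + ln C. From the 5 transformed points,
Σt = 16.0000, Σ(t)² = 66.0000, Σln v = -12.3533, Σt·ln v = -52.2670.
Equations: 66.0000·k + 16.0000·ln C = -52.2670;  16.0000·k + 5·ln C = -12.3533.
Slope k = (n·Σt·ln v − Σt·Σln v)/(n·Σ(t)² − (Σt)²) = (5·-52.2670 − 16.0000·-12.3533)/74.0000 = -0.86058; ln C = (Σln v − k·Σt)/n = 0.28321.

k = -0.861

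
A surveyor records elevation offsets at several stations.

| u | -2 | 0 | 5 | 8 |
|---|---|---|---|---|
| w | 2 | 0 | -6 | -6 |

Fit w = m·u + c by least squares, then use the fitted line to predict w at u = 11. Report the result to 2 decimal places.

With design matrix X, XᵀX = [[93, 11]; [11, 4]] and Xᵀw = [-82, -10]ᵀ.
Eliminating c: 4·(row 1) − 11·(row 2) gives 251·m = 4·(-82) − 11·(-10) = -218, so m = -218/251.
Then c = ((-10) − 11·(-218/251))/4 = -28/251.
At u = 11: ŵ = (-218/251)·(11) + (-28/251)·(1) = -2426/251.

ŵ = -9.67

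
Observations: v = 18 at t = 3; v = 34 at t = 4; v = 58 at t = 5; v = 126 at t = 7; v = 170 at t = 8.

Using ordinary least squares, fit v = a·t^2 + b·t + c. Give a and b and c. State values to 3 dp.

a = 3.474, b = -7.747, c = 9.779

With design matrix X, XᵀX = [[7459, 1071, 163]; [1071, 163, 27]; [163, 27, 5]] and Xᵀv = [19210, 2722, 406]ᵀ.
Row-reducing yields a = 535/154, b = -1193/154, c = 753/77.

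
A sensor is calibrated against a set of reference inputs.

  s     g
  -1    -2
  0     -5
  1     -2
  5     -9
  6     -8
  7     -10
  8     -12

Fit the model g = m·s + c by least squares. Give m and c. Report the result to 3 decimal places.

m = -1.016, c = -3.083

With design matrix M, MᵀM = [[176, 26]; [26, 7]] and Mᵀg = [-259, -48]ᵀ.
Δ = 176·7 − 26² = 556.
m = ((-259)·7 − 26·(-48))/556 = -565/556; c = (176·(-48) − 26·(-259))/556 = -857/278.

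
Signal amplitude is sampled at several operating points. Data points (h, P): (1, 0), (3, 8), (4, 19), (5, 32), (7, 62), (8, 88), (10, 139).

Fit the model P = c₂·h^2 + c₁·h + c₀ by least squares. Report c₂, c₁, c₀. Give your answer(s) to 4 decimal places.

c₂ = 1.5559, c₁ = -1.6481, c₀ = -0.0172

Entries of XᵀX: Σh^2·h^2 = 17460, Σh^2·h = 2072, Σh^2 = 264, Σh·h = 264, Σh = 38, Σ1 = 7.
Moment sums: Σh^2·P = 23746, Σh·P = 2788, ΣP = 348.
XᵀX·[c₂, c₁, c₀]ᵀ = XᵀP becomes [[17460, 2072, 264]; [2072, 264, 38]; [264, 38, 7]]·[c₂, c₁, c₀]ᵀ = [23746, 2788, 348]ᵀ.
Row-reducing yields c₂ = 33921/21802, c₁ = -17966/10901, c₀ = -188/10901.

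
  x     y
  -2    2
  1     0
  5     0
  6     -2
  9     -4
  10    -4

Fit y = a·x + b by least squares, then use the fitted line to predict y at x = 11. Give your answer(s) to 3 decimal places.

The normal system AᵀA·[a, b]ᵀ = Aᵀy is [[247, 29]; [29, 6]]·[a, b]ᵀ = [-92, -8]ᵀ.
Δ = 247·6 − 29² = 641.
a = ((-92)·6 − 29·(-8))/641 = -320/641; b = (247·(-8) − 29·(-92))/641 = 692/641.
At x = 11: ŷ = (-320/641)·(11) + (692/641)·(1) = -2828/641.

ŷ = -4.412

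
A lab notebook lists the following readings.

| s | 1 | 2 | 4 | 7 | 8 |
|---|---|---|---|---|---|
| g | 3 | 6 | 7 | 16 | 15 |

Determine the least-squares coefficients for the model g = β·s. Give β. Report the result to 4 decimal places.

Normal-equation sums: Σs·s = 134.
Right-hand side: Σs·g = 275.
AᵀA·[β]ᵀ = Aᵀg becomes [[134]]·[β]ᵀ = [275]ᵀ.
β = 275/134 = 2.05224.

β = 2.0522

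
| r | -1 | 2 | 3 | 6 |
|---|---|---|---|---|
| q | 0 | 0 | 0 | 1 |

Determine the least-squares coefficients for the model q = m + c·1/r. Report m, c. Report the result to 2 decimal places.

Entries of MᵀM: Σ1 = 4, Σ1/r = 0, Σ1/r·1/r = 25/18.
For Mᵀq: Σq = 1, Σ1/r·q = 1/6.
Determinant 4·(25/18) − 0² = 50/9.
m = (1·(25/18) − 0·(1/6))/(50/9) = 1/4; c = (4·(1/6) − 0·1)/(50/9) = 3/25.

m = 0.25, c = 0.12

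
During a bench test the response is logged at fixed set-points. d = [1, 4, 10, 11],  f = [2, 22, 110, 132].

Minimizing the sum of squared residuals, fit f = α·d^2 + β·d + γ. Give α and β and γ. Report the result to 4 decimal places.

α = 0.9123, β = 2.0063, γ = -0.8244

Compute the Gram sums: Σd^2·d^2 = 24898, Σd^2·d = 2396, Σd^2 = 238, Σd·d = 238, Σd = 26, Σ1 = 4.
Right-hand side: Σd^2·f = 27326, Σd·f = 2642, Σf = 266.
So XᵀX·[α, β, γ]ᵀ = Xᵀf: [[24898, 2396, 238]; [2396, 238, 26]; [238, 26, 4]]·[α, β, γ]ᵀ = [27326, 2642, 266]ᵀ.
Row-reducing yields α = 3049/3342, β = 2235/1114, γ = -2755/3342.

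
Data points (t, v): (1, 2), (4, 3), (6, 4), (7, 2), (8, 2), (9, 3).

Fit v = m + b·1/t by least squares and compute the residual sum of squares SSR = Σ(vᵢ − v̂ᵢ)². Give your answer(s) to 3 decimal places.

Sums needed: Σ1 = 6, Σ1/t = 905/504, Σ1/t·1/t = 289237/254016.
For Aᵀv: Σv = 16, Σ1/t·v = 30/7.
Eliminating b: (289237/254016)·(row 1) − (905/504)·(row 2) gives (916397/254016)·m = (289237/254016)·16 − (905/504)·(30/7) = 11933/1134, so m = 2672992/916397.
Then b = ((30/7) − (905/504)·(2672992/916397))/(289237/254016) = -766080/916397.
Residuals: -74118/916397, 267719/916397, 1120276/916397, -730758/916397, -744438/916397, 161319/916397; SSR = 2669590/916397.

SSR = 2.913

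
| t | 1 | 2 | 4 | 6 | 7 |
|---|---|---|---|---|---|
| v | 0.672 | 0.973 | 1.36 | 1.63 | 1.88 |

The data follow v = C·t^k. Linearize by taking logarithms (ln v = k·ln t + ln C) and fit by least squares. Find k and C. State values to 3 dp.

k = 0.511, C = 0.674

Linearized form: ln v = k·ln t + ln C. From the 5 transformed points,
Σln t = 5.8171, Σ(ln t)² = 9.3992, Σln v = 1.0025, Σln t·ln v = 2.5111.
Equations: 9.3992·k + 5.8171·ln C = 2.5111;  5.8171·k + 5·ln C = 1.0025.
Slope k = (n·Σln t·ln v − Σln t·Σln v)/(n·Σ(ln t)² − (Σln t)²) = (5·2.5111 − 5.8171·1.0025)/13.1574 = 0.51105; ln C = (Σln v − k·Σln t)/n = -0.39407, so C = exp(-0.39407) = 0.67431.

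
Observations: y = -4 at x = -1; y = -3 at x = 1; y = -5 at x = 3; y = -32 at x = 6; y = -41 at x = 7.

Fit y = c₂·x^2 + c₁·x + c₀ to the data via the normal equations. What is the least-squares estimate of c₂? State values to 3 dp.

c₂ = -1.019

With design matrix A, AᵀA = [[3780, 586, 96]; [586, 96, 16]; [96, 16, 5]] and Aᵀy = [-3213, -493, -85]ᵀ.
Row-reducing yields c₂ = -23035/22598, c₁ = 31875/22598, c₀ = -21947/11299.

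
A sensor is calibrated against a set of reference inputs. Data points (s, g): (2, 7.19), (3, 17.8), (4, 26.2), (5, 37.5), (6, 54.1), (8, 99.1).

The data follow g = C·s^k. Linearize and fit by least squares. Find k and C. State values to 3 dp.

Let Y = ln g. Fitting Y = k·ln s + ln C by least squares:
Over the data: Σln s = 8.6587, Σ(ln s)² = 13.7340, Σln g = 20.3290, Σln s·ln g = 31.5989.
Normal system: [[13.7340, 8.6587]; [8.6587, 6]]·[k, ln C]ᵀ = [31.5989, 20.3290]ᵀ.
Solving (det = 7.4309): k = 1.82635, ln C = 0.75253, so C = exp(0.75253) = 2.12236.

k = 1.826, C = 2.122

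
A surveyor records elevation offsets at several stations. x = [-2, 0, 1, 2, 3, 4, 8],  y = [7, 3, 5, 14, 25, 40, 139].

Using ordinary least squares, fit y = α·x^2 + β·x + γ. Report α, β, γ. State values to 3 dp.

α = 1.927, β = 1.647, γ = 2.543

Normal-equation sums: Σx^2·x^2 = 4466, Σx^2·x = 604, Σx^2 = 98, Σx·x = 98, Σx = 16, Σ1 = 7.
For Mᵀy: Σx^2·y = 9850, Σx·y = 1366, Σy = 233.
Normal equations: [[4466, 604, 98]; [604, 98, 16]; [98, 16, 7]]·[α, β, γ]ᵀ = [9850, 1366, 233]ᵀ.
Solving the 3×3 system (Gaussian elimination) gives α = 30796/15981, β = 18797/11415, γ = 67741/26635.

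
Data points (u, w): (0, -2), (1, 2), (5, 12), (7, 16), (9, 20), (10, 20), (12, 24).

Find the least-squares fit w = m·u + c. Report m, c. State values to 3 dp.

m = 2.137, c = -0.287

The normal equations are: 400·m + 44·c = 842;  44·m + 7·c = 92.
(Σu·u = 400, Σu = 44, Σ1 = 7, Σu·w = 842, Σw = 92.)
det = 400·7 − 44² = 864.
m = (842·7 − 44·92)/864 = 923/432; c = (400·92 − 44·842)/864 = -31/108.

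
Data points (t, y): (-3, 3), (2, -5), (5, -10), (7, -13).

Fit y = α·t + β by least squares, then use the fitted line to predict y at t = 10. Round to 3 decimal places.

ŷ = -17.907

Compute the Gram sums: Σt·t = 87, Σt = 11, Σ1 = 4.
And Σt·y = -160, Σy = -25.
Δ = 87·4 − 11² = 227.
α = ((-160)·4 − 11·(-25))/227 = -365/227; β = (87·(-25) − 11·(-160))/227 = -415/227.
At t = 10: ŷ = (-365/227)·(10) + (-415/227)·(1) = -4065/227.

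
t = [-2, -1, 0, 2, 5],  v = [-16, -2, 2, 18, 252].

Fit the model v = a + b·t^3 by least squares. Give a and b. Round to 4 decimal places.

Sums needed: Σ1 = 5, Σt^3 = 124, Σt^3·t^3 = 15754.
For Mᵀv: Σv = 254, Σt^3·v = 31774.
Determinant 5·15754 − 124² = 63394.
a = (254·15754 − 124·31774)/63394 = 30770/31697; b = (5·31774 − 124·254)/63394 = 63687/31697.

a = 0.9708, b = 2.0092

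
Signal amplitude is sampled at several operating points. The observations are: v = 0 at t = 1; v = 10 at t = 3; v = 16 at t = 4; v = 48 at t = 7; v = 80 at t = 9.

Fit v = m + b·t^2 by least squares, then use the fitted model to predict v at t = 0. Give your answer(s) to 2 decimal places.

The normal equations are: 5·m + 156·b = 154;  156·m + 9300·b = 9178.
Determinant 5·9300 − 156² = 22164.
m = (154·9300 − 156·9178)/22164 = 36/1847; b = (5·9178 − 156·154)/22164 = 10933/11082.
At t = 0: v̂ = (36/1847)·(1) + (10933/11082)·(0) = 36/1847.

v̂ = 0.02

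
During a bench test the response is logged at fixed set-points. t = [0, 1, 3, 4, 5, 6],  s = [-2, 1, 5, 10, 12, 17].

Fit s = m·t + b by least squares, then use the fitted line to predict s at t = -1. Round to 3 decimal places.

The normal equations are: 87·m + 19·b = 218;  19·m + 6·b = 43.
det = 87·6 − 19² = 161.
m = (218·6 − 19·43)/161 = 491/161; b = (87·43 − 19·218)/161 = -401/161.
At t = -1: ŝ = (491/161)·(-1) + (-401/161)·(1) = -892/161.

ŝ = -5.540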